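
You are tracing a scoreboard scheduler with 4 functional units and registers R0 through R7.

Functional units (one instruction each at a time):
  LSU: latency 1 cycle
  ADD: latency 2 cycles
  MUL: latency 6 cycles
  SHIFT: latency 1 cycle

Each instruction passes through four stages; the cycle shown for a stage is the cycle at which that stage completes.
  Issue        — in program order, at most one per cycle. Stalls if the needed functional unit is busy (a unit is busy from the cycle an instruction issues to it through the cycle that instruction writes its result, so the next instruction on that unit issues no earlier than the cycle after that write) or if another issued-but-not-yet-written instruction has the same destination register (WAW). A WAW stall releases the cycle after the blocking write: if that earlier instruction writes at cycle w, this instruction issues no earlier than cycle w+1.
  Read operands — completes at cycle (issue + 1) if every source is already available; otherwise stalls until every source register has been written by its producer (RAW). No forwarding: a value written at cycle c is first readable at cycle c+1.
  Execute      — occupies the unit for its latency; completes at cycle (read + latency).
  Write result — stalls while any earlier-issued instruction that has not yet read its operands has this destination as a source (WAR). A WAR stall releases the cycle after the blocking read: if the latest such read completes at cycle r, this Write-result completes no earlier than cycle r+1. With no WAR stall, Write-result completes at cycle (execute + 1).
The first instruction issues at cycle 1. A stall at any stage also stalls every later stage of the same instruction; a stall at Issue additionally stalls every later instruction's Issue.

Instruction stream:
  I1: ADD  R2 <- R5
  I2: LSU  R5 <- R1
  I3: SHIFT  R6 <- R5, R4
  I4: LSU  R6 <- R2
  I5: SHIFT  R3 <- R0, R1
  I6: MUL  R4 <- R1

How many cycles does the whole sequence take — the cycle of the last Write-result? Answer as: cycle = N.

cycle = 19

I1  is:1  ro:2  ex:4  wr:5
I2  is:2  ro:3  ex:4  wr:5
I3  is:3  ro:6  ex:7  wr:8  — RAW R5: wait I2 write@5
I4  is:9  ro:10  ex:11  wr:12  — WAW R6: wait I3 write@8
I5  is:10  ro:11  ex:12  wr:13
I6  is:11  ro:12  ex:18  wr:19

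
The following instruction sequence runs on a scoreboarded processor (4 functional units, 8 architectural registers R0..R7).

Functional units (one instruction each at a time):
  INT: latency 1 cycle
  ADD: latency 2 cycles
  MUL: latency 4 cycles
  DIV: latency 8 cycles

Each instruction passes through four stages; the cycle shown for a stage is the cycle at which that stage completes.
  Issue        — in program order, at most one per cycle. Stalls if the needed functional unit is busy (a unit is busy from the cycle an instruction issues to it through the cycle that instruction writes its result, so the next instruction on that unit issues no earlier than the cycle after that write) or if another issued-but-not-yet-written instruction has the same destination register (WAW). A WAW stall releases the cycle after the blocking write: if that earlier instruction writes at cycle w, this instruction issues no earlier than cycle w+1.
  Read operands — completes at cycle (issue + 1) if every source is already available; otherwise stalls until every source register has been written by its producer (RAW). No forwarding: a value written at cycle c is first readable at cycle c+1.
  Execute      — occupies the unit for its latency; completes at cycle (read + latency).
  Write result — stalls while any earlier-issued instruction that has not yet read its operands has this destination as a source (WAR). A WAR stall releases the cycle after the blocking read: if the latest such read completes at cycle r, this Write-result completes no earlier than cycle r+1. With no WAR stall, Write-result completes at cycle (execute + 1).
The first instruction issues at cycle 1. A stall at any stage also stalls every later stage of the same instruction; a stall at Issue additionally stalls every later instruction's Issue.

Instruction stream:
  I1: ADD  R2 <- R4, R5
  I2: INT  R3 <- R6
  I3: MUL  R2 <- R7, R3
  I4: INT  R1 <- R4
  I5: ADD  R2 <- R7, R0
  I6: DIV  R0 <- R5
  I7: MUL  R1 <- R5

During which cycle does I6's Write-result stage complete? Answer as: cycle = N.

cycle = 24

1) issue 1, read 2, done 4, write 5
2) issue 2, read 3, done 4, write 5
3) issue 6, read 7, done 11, write 12  <WAW R2: wait I1 write@5>
4) issue 7, read 8, done 9, write 10
5) issue 13, read 14, done 16, write 17  <WAW R2: wait I3 write@12>
6) issue 14, read 15, done 23, write 24
7) issue 15, read 16, done 20, write 21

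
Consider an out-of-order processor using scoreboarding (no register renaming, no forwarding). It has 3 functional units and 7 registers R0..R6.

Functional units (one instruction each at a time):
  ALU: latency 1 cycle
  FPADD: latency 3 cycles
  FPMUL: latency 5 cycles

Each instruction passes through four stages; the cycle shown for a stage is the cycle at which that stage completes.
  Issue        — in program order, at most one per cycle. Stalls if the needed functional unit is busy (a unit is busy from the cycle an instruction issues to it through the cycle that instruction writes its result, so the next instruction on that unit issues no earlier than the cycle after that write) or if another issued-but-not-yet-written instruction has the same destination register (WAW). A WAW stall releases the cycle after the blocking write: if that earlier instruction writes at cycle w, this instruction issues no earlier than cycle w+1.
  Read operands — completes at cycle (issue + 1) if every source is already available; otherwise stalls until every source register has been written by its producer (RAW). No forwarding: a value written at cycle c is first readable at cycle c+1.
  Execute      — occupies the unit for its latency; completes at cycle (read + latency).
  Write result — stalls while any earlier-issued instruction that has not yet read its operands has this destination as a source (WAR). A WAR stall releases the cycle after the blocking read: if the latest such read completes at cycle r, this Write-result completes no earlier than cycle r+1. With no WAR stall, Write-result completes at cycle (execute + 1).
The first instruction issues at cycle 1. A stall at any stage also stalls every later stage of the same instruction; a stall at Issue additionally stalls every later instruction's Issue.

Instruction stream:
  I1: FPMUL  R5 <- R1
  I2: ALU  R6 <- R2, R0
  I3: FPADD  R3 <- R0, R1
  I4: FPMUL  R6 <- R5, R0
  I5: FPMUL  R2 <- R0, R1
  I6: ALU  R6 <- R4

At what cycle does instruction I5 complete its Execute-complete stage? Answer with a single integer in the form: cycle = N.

cycle = 23

c1: I1 issues→FPMUL
c2: I1 reads | I2 issues→ALU
c3: I2 reads | I3 issues→FPADD
c4: I2 exec-done | I3 reads
c5: I2 writes R6
c7: I1 exec-done | I3 exec-done
c8: I1 writes R5 | I3 writes R3
c9: I4 issues→FPMUL
c10: I4 reads
c15: I4 exec-done
c16: I4 writes R6
c17: I5 issues→FPMUL
c18: I5 reads | I6 issues→ALU
c19: I6 reads
c20: I6 exec-done
c21: I6 writes R6
c23: I5 exec-done
c24: I5 writes R2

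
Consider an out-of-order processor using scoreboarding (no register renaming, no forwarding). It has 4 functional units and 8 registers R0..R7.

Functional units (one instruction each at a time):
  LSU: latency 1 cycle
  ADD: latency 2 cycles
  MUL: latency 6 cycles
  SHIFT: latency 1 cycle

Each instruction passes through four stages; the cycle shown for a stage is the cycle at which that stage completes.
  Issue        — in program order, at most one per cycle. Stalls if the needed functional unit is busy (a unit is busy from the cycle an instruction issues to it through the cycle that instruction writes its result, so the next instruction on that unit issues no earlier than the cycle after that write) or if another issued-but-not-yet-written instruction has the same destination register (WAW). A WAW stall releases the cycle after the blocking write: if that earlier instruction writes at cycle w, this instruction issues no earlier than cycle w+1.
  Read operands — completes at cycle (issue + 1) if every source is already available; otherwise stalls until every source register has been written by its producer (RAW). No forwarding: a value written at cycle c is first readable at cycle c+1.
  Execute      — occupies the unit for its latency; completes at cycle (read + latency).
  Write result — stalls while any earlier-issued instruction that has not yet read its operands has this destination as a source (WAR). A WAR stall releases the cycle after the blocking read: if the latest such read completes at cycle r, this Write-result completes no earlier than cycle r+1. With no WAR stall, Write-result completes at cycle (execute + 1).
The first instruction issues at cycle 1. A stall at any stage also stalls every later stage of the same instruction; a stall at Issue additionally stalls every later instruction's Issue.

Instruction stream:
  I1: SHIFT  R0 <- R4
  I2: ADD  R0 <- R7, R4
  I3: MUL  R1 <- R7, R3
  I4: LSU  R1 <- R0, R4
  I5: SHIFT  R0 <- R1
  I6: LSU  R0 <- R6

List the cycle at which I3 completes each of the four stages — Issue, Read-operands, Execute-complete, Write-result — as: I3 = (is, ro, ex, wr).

c1: I1 dispatched to SHIFT
c2: I1 operands ready
c3: I1 complete
c4: R0←I1
c5: I2 dispatched to ADD
c6: I2 operands ready | I3 dispatched to MUL
c7: I3 operands ready
c8: I2 complete
c9: R0←I2
c13: I3 complete
c14: R1←I3
c15: I4 dispatched to LSU
c16: I4 operands ready | I5 dispatched to SHIFT
c17: I4 complete
c18: R1←I4
c19: I5 operands ready
c20: I5 complete
c21: R0←I5
c22: I6 dispatched to LSU
c23: I6 operands ready
c24: I6 complete
c25: R0←I6

I3 = (6, 7, 13, 14)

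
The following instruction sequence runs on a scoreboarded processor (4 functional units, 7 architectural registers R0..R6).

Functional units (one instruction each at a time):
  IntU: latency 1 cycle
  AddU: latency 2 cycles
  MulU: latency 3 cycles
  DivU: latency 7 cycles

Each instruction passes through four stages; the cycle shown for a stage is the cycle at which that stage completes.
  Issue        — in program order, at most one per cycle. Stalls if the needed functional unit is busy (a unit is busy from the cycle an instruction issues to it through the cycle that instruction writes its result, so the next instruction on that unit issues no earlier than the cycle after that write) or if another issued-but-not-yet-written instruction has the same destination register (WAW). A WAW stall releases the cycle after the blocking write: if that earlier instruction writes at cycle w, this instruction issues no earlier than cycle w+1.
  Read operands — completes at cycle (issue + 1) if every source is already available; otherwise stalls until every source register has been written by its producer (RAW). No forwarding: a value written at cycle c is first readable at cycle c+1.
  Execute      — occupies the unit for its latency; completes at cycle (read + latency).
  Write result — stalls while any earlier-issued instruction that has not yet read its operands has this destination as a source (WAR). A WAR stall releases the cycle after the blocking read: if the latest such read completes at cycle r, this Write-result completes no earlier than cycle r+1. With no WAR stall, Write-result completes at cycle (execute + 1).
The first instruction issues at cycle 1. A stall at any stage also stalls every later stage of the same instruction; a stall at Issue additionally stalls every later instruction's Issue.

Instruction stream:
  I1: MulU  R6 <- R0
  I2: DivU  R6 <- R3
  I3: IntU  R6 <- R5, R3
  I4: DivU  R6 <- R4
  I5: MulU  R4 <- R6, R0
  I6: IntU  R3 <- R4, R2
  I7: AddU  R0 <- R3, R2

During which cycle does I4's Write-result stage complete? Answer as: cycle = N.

cycle 1: I1→MulU
cycle 2: I1 RO
cycle 5: I1 EX
cycle 6: I1 WR R6
cycle 7: I2→DivU
cycle 8: I2 RO
cycle 15: I2 EX
cycle 16: I2 WR R6
cycle 17: I3→IntU
cycle 18: I3 RO
cycle 19: I3 EX
cycle 20: I3 WR R6
cycle 21: I4→DivU
cycle 22: I4 RO; I5→MulU
cycle 23: I6→IntU
cycle 24: I7→AddU
cycle 29: I4 EX
cycle 30: I4 WR R6
cycle 31: I5 RO
cycle 34: I5 EX
cycle 35: I5 WR R4
cycle 36: I6 RO
cycle 37: I6 EX
cycle 38: I6 WR R3
cycle 39: I7 RO
cycle 41: I7 EX
cycle 42: I7 WR R0

cycle = 30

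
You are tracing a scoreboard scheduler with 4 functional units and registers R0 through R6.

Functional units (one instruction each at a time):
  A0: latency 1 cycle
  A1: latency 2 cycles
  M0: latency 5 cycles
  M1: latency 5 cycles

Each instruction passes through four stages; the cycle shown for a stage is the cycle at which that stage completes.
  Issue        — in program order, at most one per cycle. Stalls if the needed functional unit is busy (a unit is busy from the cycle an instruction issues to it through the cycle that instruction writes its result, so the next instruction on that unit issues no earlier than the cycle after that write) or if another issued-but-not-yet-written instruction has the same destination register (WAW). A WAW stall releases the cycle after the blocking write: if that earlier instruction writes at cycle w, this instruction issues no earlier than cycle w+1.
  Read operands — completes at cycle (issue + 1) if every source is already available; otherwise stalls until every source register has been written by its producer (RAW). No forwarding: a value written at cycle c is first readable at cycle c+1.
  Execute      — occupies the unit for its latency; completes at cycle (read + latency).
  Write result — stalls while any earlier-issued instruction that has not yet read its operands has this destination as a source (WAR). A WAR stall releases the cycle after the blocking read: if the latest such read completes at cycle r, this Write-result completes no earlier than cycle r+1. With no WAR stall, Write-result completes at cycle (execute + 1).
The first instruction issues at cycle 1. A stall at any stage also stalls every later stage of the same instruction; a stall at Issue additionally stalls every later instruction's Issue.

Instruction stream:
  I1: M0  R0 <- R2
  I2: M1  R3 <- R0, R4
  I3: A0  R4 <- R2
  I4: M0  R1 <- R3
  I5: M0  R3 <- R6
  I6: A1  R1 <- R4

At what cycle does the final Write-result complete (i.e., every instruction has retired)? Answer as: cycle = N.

cycle = 30

[1] issue I1 (M0)
[2] I1 read-ops, issue I2 (M1)
[3] issue I3 (A0)
[4] I3 read-ops
[5] I3 finished on A0
[7] I1 finished on M0
[8] I1→R0
[9] I2 read-ops, issue I4 (M0)
[10] I3→R4
[14] I2 finished on M1
[15] I2→R3
[16] I4 read-ops
[21] I4 finished on M0
[22] I4→R1
[23] issue I5 (M0)
[24] I5 read-ops, issue I6 (A1)
[25] I6 read-ops
[27] I6 finished on A1
[28] I6→R1
[29] I5 finished on M0
[30] I5→R3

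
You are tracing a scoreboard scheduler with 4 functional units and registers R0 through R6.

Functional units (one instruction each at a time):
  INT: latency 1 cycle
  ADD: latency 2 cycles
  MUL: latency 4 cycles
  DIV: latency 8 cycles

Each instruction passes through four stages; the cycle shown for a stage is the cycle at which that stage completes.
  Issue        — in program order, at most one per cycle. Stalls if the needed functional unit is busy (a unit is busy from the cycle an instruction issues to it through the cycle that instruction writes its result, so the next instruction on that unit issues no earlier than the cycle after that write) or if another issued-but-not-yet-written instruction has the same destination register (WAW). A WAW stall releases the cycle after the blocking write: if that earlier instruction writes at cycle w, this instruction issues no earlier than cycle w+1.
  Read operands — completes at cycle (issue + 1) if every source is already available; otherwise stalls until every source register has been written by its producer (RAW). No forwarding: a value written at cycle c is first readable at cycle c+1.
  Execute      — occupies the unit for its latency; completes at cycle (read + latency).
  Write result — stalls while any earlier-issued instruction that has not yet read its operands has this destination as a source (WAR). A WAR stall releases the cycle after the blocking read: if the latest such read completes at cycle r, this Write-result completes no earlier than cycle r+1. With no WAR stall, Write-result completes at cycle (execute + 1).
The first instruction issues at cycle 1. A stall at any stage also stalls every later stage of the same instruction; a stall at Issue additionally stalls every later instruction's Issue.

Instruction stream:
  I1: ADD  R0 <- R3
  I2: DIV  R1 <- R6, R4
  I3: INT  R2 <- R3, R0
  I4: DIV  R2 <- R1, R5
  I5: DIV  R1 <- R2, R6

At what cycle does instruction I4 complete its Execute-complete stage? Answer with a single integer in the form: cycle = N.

t=1  I1→ADD
t=2  I1 RO; I2→DIV
t=3  I2 RO; I3→INT
t=4  I1 EX
t=5  I1 WR R0
t=6  I3 RO
t=7  I3 EX
t=8  I3 WR R2
t=11  I2 EX
t=12  I2 WR R1
t=13  I4→DIV
t=14  I4 RO
t=22  I4 EX
t=23  I4 WR R2
t=24  I5→DIV
t=25  I5 RO
t=33  I5 EX
t=34  I5 WR R1

cycle = 22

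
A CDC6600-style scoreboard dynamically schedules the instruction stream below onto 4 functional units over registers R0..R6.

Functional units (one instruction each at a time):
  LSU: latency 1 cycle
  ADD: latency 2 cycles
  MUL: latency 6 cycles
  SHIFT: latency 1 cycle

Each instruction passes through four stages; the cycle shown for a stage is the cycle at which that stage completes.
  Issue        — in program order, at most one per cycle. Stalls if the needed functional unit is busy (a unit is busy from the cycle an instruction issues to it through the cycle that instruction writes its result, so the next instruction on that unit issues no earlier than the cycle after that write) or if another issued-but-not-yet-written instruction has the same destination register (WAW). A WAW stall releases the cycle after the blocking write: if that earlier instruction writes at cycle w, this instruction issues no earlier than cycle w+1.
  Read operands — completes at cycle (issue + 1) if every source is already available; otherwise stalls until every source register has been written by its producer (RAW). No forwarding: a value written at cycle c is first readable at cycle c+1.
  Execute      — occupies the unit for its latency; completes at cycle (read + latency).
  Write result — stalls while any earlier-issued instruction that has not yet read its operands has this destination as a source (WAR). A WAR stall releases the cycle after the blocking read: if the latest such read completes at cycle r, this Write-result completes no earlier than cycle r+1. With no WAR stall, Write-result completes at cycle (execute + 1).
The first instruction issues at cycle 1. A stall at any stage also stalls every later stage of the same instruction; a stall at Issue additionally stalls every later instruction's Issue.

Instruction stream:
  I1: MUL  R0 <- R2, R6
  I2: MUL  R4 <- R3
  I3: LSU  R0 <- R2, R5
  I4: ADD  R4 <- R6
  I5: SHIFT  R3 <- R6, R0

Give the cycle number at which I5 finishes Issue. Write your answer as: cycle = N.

cycle = 20

[1] I1 issues→MUL
[2] I1 reads
[8] I1 exec-done
[9] I1 writes R0
[10] I2 issues→MUL
[11] I2 reads; I3 issues→LSU
[12] I3 reads
[13] I3 exec-done
[14] I3 writes R0
[17] I2 exec-done
[18] I2 writes R4
[19] I4 issues→ADD
[20] I4 reads; I5 issues→SHIFT
[21] I5 reads
[22] I4 exec-done; I5 exec-done
[23] I4 writes R4; I5 writes R3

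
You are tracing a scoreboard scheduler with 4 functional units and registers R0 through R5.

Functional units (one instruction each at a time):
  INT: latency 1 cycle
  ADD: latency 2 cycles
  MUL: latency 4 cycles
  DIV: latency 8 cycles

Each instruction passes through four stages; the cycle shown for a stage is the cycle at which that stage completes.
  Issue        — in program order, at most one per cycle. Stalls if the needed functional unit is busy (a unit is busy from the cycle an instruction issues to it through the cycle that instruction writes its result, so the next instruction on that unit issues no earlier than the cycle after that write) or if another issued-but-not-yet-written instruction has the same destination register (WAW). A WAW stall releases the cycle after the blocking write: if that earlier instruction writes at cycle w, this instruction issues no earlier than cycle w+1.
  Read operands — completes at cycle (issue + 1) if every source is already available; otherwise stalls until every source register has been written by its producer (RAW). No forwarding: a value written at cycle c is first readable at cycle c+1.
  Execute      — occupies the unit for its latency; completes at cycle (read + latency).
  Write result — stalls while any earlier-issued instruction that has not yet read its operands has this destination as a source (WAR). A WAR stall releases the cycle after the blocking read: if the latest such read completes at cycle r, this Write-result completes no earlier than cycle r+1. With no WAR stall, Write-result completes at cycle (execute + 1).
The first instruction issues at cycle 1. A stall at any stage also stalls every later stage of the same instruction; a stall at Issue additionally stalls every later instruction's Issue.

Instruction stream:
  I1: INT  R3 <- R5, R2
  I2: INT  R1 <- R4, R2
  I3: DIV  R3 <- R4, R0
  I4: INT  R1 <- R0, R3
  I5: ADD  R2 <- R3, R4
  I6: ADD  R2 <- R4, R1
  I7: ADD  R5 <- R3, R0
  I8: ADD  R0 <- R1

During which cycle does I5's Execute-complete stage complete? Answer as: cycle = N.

1) issue 1, read 2, done 3, write 4
2) issue 5, read 6, done 7, write 8  <struct: INT busy until I1 writes@4>
3) issue 6, read 7, done 15, write 16
4) issue 9, read 17, done 18, write 19  <struct: INT busy until I2 writes@8 / RAW R3: wait I3 write@16>
5) issue 10, read 17, done 19, write 20  <RAW R3: wait I3 write@16>
6) issue 21, read 22, done 24, write 25  <struct: ADD busy until I5 writes@20>
7) issue 26, read 27, done 29, write 30  <struct: ADD busy until I6 writes@25>
8) issue 31, read 32, done 34, write 35  <struct: ADD busy until I7 writes@30>

cycle = 19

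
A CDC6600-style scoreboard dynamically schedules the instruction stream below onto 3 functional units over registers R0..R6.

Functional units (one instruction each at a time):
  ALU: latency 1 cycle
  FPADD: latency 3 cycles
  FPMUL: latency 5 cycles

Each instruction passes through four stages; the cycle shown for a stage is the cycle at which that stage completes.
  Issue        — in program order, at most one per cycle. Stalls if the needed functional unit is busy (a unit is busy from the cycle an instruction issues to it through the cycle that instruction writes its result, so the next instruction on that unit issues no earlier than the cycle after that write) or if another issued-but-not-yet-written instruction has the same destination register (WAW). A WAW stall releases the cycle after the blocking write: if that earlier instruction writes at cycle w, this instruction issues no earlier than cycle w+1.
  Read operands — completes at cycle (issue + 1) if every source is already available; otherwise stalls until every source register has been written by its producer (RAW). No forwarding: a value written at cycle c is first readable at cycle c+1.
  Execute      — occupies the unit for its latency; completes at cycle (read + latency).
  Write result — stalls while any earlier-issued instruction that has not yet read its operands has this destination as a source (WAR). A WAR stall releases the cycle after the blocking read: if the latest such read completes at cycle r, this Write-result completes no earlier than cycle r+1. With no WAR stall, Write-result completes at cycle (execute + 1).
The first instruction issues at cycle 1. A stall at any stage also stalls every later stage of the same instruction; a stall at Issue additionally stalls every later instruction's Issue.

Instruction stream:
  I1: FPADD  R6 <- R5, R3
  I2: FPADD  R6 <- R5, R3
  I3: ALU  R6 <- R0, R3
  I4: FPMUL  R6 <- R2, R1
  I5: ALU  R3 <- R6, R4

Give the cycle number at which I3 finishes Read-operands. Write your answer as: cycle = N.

cycle = 14

  I1 | 1 | 2 | 5 | 6
  I2 | 7 | 8 | 11 | 12   struct: FPADD busy until I1 writes@6
  I3 | 13 | 14 | 15 | 16   WAW R6: wait I2 write@12
  I4 | 17 | 18 | 23 | 24   WAW R6: wait I3 write@16
  I5 | 18 | 25 | 26 | 27   RAW R6: wait I4 write@24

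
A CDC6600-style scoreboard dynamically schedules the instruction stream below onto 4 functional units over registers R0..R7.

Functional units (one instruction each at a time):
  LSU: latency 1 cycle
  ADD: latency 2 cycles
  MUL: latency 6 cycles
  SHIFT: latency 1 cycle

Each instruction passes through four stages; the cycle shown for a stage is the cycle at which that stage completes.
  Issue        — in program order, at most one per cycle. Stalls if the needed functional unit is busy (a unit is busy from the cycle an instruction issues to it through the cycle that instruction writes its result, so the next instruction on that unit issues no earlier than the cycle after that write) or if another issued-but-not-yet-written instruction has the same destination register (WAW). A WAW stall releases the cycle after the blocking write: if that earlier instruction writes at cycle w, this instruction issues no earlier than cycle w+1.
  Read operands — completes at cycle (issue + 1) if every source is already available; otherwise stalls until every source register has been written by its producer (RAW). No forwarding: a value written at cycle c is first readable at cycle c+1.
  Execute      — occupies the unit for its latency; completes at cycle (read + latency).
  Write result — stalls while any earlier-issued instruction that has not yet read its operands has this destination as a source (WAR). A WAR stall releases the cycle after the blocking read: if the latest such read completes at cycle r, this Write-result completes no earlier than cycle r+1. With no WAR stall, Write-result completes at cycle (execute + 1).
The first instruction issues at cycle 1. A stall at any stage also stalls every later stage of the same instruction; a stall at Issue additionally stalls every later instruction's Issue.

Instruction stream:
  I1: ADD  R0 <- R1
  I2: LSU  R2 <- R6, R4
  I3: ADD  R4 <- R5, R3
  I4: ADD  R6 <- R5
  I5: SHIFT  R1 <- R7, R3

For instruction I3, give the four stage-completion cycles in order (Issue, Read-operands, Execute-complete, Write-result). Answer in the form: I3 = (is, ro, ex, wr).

I3 = (6, 7, 9, 10)

I1: IS=1 RO=2 EX=4 WR=5
I2: IS=2 RO=3 EX=4 WR=5
I3: IS=6 RO=7 EX=9 WR=10  [struct: ADD busy until I1 writes@5]
I4: IS=11 RO=12 EX=14 WR=15  [struct: ADD busy until I3 writes@10]
I5: IS=12 RO=13 EX=14 WR=15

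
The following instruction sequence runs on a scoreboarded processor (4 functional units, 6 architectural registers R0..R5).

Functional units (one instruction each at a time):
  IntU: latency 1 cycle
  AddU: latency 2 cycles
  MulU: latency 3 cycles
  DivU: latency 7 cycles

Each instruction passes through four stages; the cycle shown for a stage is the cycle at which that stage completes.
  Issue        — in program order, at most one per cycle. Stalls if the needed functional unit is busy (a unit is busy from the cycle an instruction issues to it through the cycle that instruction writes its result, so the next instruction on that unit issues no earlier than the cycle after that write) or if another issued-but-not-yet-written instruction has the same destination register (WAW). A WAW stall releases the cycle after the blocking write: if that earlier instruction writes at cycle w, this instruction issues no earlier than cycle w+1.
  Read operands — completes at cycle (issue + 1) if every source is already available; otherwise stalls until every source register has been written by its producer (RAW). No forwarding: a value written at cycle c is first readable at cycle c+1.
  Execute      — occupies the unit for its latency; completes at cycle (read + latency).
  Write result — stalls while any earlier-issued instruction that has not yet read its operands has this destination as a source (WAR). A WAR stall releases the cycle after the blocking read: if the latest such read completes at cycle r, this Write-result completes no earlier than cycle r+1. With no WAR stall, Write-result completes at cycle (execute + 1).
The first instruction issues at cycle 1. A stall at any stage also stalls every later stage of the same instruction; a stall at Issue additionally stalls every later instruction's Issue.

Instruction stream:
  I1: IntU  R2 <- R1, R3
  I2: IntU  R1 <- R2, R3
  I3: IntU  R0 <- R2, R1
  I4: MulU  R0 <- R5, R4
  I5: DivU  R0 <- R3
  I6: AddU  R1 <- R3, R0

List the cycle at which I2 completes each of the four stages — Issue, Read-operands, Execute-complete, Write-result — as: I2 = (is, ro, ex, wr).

cycle 1: I1 dispatched to IntU
cycle 2: I1 operands ready
cycle 3: I1 complete
cycle 4: R2←I1
cycle 5: I2 dispatched to IntU
cycle 6: I2 operands ready
cycle 7: I2 complete
cycle 8: R1←I2
cycle 9: I3 dispatched to IntU
cycle 10: I3 operands ready
cycle 11: I3 complete
cycle 12: R0←I3
cycle 13: I4 dispatched to MulU
cycle 14: I4 operands ready
cycle 17: I4 complete
cycle 18: R0←I4
cycle 19: I5 dispatched to DivU
cycle 20: I5 operands ready · I6 dispatched to AddU
cycle 27: I5 complete
cycle 28: R0←I5
cycle 29: I6 operands ready
cycle 31: I6 complete
cycle 32: R1←I6

I2 = (5, 6, 7, 8)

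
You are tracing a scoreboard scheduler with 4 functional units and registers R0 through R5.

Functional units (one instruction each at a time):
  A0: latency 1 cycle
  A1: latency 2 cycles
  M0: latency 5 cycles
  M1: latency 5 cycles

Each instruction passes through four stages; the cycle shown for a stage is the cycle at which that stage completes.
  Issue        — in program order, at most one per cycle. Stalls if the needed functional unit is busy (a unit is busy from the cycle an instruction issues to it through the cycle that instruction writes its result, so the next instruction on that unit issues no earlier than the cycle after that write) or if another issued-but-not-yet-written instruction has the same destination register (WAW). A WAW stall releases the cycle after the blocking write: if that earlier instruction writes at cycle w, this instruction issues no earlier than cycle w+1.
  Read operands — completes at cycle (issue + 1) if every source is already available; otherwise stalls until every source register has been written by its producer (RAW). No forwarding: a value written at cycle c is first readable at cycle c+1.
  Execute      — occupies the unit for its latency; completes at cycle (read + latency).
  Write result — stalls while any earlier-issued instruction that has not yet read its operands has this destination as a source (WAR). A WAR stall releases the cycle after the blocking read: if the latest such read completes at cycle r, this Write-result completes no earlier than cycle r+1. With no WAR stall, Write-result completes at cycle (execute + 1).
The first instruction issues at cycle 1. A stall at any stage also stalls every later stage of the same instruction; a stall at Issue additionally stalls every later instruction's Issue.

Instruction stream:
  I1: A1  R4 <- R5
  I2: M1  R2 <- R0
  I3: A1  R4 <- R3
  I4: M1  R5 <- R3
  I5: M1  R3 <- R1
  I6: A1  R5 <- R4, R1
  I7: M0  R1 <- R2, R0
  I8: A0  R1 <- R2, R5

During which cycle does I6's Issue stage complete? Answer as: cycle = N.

[1] I1 dispatched to A1
[2] I1 operands ready · I2 dispatched to M1
[3] I2 operands ready
[4] I1 complete
[5] R4←I1
[6] I3 dispatched to A1
[7] I3 operands ready
[8] I2 complete
[9] R2←I2 · I3 complete
[10] R4←I3 · I4 dispatched to M1
[11] I4 operands ready
[16] I4 complete
[17] R5←I4
[18] I5 dispatched to M1
[19] I5 operands ready · I6 dispatched to A1
[20] I6 operands ready · I7 dispatched to M0
[21] I7 operands ready
[22] I6 complete
[23] R5←I6
[24] I5 complete
[25] R3←I5
[26] I7 complete
[27] R1←I7
[28] I8 dispatched to A0
[29] I8 operands ready
[30] I8 complete
[31] R1←I8

cycle = 19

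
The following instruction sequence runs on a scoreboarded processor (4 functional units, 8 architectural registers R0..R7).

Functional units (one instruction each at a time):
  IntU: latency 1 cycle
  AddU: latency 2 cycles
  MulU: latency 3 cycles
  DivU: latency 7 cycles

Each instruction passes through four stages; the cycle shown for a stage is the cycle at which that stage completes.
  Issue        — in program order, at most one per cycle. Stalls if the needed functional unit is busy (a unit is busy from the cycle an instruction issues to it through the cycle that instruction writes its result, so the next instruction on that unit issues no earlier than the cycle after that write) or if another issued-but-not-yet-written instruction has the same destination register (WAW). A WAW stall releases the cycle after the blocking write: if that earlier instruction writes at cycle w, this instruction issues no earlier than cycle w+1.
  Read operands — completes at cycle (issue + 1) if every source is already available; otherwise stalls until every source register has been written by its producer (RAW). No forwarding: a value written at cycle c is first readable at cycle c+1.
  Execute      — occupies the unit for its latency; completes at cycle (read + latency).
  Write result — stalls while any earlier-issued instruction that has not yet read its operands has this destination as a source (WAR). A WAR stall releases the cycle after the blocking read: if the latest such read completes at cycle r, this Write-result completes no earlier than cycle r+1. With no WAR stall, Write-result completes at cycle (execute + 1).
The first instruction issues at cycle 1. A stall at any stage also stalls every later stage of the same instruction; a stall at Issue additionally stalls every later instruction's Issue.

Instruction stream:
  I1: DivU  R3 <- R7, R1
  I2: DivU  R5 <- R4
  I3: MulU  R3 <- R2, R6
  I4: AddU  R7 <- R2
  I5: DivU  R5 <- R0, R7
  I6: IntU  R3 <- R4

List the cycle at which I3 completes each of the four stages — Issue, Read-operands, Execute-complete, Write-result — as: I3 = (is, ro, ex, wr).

c1: I1 dispatched to DivU
c2: I1 operands ready
c9: I1 complete
c10: R3←I1
c11: I2 dispatched to DivU
c12: I2 operands ready · I3 dispatched to MulU
c13: I3 operands ready · I4 dispatched to AddU
c14: I4 operands ready
c16: I3 complete · I4 complete
c17: R3←I3 · R7←I4
c19: I2 complete
c20: R5←I2
c21: I5 dispatched to DivU
c22: I5 operands ready · I6 dispatched to IntU
c23: I6 operands ready
c24: I6 complete
c25: R3←I6
c29: I5 complete
c30: R5←I5

I3 = (12, 13, 16, 17)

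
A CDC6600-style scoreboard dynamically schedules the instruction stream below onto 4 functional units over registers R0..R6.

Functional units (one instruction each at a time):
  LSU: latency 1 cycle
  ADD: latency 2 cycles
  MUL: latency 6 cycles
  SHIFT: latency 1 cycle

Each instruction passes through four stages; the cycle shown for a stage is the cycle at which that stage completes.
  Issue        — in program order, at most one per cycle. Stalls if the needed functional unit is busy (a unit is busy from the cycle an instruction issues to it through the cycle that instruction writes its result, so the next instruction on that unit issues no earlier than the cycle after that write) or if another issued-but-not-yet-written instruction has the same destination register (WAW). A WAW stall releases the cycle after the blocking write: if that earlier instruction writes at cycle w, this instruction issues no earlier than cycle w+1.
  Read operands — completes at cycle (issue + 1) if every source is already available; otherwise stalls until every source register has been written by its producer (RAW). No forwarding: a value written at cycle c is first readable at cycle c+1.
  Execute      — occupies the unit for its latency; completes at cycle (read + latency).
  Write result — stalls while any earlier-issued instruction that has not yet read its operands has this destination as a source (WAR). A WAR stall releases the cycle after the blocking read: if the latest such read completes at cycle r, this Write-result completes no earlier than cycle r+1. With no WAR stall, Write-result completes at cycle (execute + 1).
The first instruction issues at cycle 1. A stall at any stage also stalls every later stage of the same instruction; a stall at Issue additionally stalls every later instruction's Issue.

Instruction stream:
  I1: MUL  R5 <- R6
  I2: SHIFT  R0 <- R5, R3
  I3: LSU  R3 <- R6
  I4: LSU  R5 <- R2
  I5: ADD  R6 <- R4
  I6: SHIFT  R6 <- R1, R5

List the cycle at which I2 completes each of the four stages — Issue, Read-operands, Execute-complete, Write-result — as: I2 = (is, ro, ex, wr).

I1  is:1  ro:2  ex:8  wr:9
I2  is:2  ro:10  ex:11  wr:12  — RAW R5: wait I1 write@9
I3  is:3  ro:4  ex:5  wr:11  — WAR R3: wait I2 read@10
I4  is:12  ro:13  ex:14  wr:15  — struct: LSU busy until I3 writes@11
I5  is:13  ro:14  ex:16  wr:17
I6  is:18  ro:19  ex:20  wr:21  — WAW R6: wait I5 write@17

I2 = (2, 10, 11, 12)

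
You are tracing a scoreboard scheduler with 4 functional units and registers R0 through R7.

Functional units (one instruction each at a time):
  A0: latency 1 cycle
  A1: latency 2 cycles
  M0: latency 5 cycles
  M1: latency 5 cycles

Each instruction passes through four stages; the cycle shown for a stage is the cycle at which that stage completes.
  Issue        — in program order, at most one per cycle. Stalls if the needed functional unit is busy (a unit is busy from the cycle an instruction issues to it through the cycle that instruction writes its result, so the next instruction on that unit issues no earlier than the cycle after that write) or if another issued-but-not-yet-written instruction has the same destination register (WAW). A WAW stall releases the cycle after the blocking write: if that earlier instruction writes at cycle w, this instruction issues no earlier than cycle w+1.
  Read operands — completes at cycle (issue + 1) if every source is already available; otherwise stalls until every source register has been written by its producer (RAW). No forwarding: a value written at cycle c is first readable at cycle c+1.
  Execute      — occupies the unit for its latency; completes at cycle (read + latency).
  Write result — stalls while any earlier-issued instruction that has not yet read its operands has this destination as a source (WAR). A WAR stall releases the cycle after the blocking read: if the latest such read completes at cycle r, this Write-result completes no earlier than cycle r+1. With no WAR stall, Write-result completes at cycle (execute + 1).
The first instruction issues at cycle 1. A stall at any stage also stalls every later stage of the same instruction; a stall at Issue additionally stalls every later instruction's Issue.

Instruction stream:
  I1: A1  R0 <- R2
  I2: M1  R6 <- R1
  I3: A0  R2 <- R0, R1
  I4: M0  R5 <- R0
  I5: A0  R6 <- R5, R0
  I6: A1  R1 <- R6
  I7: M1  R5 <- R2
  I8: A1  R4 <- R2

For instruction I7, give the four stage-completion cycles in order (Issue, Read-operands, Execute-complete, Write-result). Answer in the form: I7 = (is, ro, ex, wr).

I7 = (13, 14, 19, 20)

I1: IS=1 RO=2 EX=4 WR=5
I2: IS=2 RO=3 EX=8 WR=9
I3: IS=3 RO=6 EX=7 WR=8  [RAW R0: wait I1 write@5]
I4: IS=4 RO=6 EX=11 WR=12  [RAW R0: wait I1 write@5]
I5: IS=10 RO=13 EX=14 WR=15  [WAW R6: wait I2 write@9; RAW R5: wait I4 write@12]
I6: IS=11 RO=16 EX=18 WR=19  [RAW R6: wait I5 write@15]
I7: IS=13 RO=14 EX=19 WR=20  [WAW R5: wait I4 write@12]
I8: IS=20 RO=21 EX=23 WR=24  [struct: A1 busy until I6 writes@19]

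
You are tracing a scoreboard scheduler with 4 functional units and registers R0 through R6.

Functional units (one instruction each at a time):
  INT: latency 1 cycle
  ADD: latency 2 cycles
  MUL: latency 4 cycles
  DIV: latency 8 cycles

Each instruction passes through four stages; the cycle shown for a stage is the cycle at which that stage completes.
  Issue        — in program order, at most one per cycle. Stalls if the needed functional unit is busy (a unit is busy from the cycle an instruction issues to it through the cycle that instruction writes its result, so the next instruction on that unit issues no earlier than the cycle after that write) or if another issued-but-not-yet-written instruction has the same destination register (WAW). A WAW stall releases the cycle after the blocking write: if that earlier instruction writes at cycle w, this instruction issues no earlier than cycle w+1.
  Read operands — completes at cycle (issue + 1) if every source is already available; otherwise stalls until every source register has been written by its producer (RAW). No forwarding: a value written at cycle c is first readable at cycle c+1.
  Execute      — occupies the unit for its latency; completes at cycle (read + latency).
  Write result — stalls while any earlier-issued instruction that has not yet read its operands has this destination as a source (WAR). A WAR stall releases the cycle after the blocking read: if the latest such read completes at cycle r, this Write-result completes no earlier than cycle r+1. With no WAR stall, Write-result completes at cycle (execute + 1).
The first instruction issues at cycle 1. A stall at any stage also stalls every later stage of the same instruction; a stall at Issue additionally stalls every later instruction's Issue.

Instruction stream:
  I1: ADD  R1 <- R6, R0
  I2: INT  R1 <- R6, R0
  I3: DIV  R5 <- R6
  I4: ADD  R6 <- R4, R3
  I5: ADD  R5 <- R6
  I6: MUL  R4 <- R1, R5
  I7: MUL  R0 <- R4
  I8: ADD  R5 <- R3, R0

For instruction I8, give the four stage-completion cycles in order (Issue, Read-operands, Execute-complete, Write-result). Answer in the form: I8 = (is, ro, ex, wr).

I1 -> (1, 2, 4, 5)
I2 -> (6, 7, 8, 9)  // WAW R1: wait I1 write@5
I3 -> (7, 8, 16, 17)
I4 -> (8, 9, 11, 12)
I5 -> (18, 19, 21, 22)  // WAW R5: wait I3 write@17
I6 -> (19, 23, 27, 28)  // RAW R5: wait I5 write@22
I7 -> (29, 30, 34, 35)  // struct: MUL busy until I6 writes@28
I8 -> (30, 36, 38, 39)  // RAW R0: wait I7 write@35

I8 = (30, 36, 38, 39)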